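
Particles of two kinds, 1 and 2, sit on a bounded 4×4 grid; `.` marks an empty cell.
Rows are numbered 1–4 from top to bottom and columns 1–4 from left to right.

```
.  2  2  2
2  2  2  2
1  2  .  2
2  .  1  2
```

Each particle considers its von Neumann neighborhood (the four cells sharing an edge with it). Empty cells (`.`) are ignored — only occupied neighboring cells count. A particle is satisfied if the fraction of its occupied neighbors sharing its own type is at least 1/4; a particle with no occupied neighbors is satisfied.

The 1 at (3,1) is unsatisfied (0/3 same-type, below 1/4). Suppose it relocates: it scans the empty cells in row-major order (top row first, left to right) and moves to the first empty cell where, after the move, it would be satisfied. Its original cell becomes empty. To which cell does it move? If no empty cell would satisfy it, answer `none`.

(3,3)

Vacating (3,1). Empty cells in order:
  (1,1): 0/2 same-type → still unsatisfied.
  (3,3): 1/4 same-type → satisfied — stop here.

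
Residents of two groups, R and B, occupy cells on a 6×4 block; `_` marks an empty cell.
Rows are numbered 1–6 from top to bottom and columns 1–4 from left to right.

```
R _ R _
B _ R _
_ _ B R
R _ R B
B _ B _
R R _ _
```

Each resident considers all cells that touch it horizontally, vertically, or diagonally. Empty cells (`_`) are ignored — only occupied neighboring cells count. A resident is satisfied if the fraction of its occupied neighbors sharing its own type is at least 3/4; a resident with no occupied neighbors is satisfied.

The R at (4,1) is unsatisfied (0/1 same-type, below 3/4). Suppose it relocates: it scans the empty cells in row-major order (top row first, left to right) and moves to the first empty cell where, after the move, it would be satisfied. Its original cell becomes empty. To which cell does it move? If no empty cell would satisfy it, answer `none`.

Vacating (4,1). Empty cells in order:
  (1,2): 3/4 same-type → satisfied — stop here.

(1,2)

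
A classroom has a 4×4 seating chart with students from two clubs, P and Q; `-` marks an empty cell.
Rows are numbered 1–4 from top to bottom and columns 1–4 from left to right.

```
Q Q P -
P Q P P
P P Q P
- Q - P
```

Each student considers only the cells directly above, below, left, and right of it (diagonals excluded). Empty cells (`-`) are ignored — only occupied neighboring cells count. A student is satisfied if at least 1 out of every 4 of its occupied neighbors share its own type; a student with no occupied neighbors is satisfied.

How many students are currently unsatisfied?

(1,1)Q 1/2 ✓
(1,2)Q 2/3 ✓
(1,3)P 1/2 ✓
(2,1)P 1/3 ✓
(2,2)Q 1/4 ✓
(2,3)P 2/4 ✓
(2,4)P 2/2 ✓
(3,1)P 2/2 ✓
(3,2)P 1/4 ✓
(3,3)Q 0/3 ✗
(3,4)P 2/3 ✓
(4,2)Q 0/1 ✗
(4,4)P 1/1 ✓
Unsatisfied: (3,3), (4,2) — 2 in total.

2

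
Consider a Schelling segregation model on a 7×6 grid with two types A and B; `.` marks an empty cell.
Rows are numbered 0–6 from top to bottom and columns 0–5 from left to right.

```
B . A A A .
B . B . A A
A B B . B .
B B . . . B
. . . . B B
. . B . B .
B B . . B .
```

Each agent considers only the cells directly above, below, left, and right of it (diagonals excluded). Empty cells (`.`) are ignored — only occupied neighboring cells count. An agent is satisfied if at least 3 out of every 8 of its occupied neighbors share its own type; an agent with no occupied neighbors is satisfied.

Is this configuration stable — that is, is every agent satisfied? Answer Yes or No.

(0,0)B 1/1 satisfied
(0,2)A 1/2 satisfied
(0,3)A 2/2 satisfied
(0,4)A 2/2 satisfied
(1,0)B 1/2 satisfied
(1,2)B 1/2 satisfied
(1,4)A 2/3 satisfied
(1,5)A 1/1 satisfied
(2,0)A 0/3 not
(2,1)B 2/3 satisfied
(2,2)B 2/2 satisfied
(2,4)B 0/1 not
(3,0)B 1/2 satisfied
(3,1)B 2/2 satisfied
(3,5)B 1/1 satisfied
(4,4)B 2/2 satisfied
(4,5)B 2/2 satisfied
(5,2)B 0/0 satisfied
(5,4)B 2/2 satisfied
(6,0)B 1/1 satisfied
(6,1)B 1/1 satisfied
(6,4)B 1/1 satisfied
For instance (2,0) has only 0/3 same-type neighbors, below 3/8.

No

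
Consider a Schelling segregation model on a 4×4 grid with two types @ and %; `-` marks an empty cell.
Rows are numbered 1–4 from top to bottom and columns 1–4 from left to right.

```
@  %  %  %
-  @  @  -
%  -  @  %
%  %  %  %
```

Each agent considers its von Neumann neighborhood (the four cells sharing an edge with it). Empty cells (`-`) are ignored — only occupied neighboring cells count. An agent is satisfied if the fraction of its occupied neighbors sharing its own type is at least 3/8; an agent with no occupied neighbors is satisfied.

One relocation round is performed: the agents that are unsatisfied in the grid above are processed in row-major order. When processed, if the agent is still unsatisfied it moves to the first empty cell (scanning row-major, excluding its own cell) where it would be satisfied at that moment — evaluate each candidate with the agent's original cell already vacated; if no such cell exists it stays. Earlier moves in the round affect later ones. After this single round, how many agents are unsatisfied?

1

Initially unsatisfied (in order): (1,1), (1,2), (3,3).
  (1,1) → (2,1).
  (1,2): now satisfied by earlier moves; stays.
  (3,3) → (1,1).
Resulting grid:
@ % % %
@ @ @ -
% - - %
% % % %
Unsatisfied now: (1,2).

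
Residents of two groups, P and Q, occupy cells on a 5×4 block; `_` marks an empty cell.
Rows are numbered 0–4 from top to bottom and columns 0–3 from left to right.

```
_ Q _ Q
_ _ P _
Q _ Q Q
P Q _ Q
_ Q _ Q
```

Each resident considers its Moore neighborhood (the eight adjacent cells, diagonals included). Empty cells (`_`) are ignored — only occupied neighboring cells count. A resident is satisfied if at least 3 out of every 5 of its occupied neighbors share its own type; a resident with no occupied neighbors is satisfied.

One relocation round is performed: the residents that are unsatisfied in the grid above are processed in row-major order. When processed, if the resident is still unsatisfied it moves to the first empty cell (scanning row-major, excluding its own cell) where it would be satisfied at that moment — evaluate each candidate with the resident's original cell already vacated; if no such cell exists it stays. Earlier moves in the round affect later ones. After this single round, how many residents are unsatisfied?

0

Initially unsatisfied (in order): (0,1), (0,3), (1,2), (2,0), (3,0), (4,1).
  (0,1) → (0,0).
  (0,3) → (1,0).
  (1,2) → (0,2).
  (2,0): now satisfied by earlier moves; stays.
  (3,0) → (0,3).
  (4,1): now satisfied by earlier moves; stays.
Resulting grid:
Q _ P P
Q _ _ _
Q _ Q Q
_ Q _ Q
_ Q _ Q
All satisfied now.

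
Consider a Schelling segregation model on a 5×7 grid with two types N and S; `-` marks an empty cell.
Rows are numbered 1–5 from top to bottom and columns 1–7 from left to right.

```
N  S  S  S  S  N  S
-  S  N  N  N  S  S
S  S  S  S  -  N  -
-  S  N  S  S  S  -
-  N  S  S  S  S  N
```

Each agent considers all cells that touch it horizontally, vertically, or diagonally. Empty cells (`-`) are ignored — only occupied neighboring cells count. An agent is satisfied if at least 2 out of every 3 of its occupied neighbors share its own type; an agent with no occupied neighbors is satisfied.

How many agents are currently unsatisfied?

(1,1)N 0/2 ✗
(1,2)S 2/4 ✗
(1,3)S 3/5 ✗
(1,4)S 2/5 ✗
(1,5)S 2/5 ✗
(1,6)N 1/5 ✗
(1,7)S 2/3 ✓
(2,2)S 5/7 ✓
(2,3)N 1/8 ✗
(2,4)N 2/7 ✗
(2,5)N 3/7 ✗
(2,6)S 3/6 ✗
(2,7)S 2/4 ✗
(3,1)S 3/3 ✓
(3,2)S 4/6 ✓
(3,3)S 5/8 ✗
(3,4)S 3/7 ✗
(3,6)N 1/5 ✗
(4,2)S 4/6 ✓
(4,3)N 1/8 ✗
(4,4)S 6/7 ✓
(4,5)S 6/7 ✓
(4,6)S 3/5 ✗
(5,2)N 1/3 ✗
(5,3)S 3/5 ✗
(5,4)S 4/5 ✓
(5,5)S 5/5 ✓
(5,6)S 3/4 ✓
(5,7)N 0/2 ✗
Unsatisfied: (1,1), (1,2), (1,3), (1,4), (1,5), (1,6), (2,3), (2,4), (2,5), (2,6), (2,7), (3,3), (3,4), (3,6), (4,3), (4,6), (5,2), (5,3), (5,7) — 19 in total.

19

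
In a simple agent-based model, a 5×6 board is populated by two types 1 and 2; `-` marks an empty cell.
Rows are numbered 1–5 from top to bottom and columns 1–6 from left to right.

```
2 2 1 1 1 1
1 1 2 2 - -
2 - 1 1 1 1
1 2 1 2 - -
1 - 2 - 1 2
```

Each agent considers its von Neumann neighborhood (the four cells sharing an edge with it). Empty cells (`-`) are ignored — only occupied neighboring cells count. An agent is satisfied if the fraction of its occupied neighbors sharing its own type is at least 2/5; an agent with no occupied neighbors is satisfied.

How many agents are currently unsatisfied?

14

(1,1)2 1/2 ✓
(1,2)2 1/3 ✗
(1,3)1 1/3 ✗
(1,4)1 2/3 ✓
(1,5)1 2/2 ✓
(1,6)1 1/1 ✓
(2,1)1 1/3 ✗
(2,2)1 1/3 ✗
(2,3)2 1/4 ✗
(2,4)2 1/3 ✗
(3,1)2 0/2 ✗
(3,3)1 2/3 ✓
(3,4)1 2/4 ✓
(3,5)1 2/2 ✓
(3,6)1 1/1 ✓
(4,1)1 1/3 ✗
(4,2)2 0/2 ✗
(4,3)1 1/4 ✗
(4,4)2 0/2 ✗
(5,1)1 1/1 ✓
(5,3)2 0/1 ✗
(5,5)1 0/1 ✗
(5,6)2 0/1 ✗
Unsatisfied: (1,2), (1,3), (2,1), (2,2), (2,3), (2,4), (3,1), (4,1), (4,2), (4,3), (4,4), (5,3), (5,5), (5,6) — 14 in total.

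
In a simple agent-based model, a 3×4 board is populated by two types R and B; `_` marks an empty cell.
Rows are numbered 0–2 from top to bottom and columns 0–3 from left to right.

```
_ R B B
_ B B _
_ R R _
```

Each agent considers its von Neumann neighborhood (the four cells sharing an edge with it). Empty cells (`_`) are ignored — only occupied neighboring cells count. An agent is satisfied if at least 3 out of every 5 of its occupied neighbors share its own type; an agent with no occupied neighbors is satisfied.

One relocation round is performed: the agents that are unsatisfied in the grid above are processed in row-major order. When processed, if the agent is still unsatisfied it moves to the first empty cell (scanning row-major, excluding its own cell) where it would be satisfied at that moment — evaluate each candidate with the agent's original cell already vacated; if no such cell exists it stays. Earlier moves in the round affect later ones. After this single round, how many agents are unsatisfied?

Initially unsatisfied (in order): (0,1), (1,1), (2,1), (2,2).
  (0,1) → (0,0).
  (1,1) → (1,3).
  (2,1): now satisfied by earlier moves; stays.
  (2,2) → (1,0).
Resulting grid:
R _ B B
R _ B B
_ R _ _
All satisfied now.

0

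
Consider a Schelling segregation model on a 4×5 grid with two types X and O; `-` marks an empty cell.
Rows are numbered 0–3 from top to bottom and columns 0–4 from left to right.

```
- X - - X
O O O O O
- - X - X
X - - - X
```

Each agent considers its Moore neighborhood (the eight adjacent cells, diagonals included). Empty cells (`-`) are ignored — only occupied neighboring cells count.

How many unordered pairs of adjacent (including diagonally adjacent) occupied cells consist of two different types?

Scan each occupied cell's neighbors to the right and below (and the two forward diagonals) so each pair is counted once.
From row 0: 5 unlike of 5 pairs (running 5/5).
From row 1: 5 unlike of 9 pairs (running 10/14).
From row 2: 0 unlike of 1 pairs (running 10/15).
Total adjacent occupied pairs: 15; unlike-type pairs: 10.

10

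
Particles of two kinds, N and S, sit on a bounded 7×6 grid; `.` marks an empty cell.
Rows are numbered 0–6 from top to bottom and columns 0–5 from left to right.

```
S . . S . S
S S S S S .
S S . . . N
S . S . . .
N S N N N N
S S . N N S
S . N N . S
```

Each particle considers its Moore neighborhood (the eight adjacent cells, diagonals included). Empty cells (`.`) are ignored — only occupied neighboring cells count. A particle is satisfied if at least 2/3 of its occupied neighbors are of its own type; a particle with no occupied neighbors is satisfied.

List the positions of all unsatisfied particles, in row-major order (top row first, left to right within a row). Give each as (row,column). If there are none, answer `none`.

(2,5), (3,2), (4,0), (4,2), (5,1), (5,5), (6,5)

(0,0)S 2/2 ✓
(0,3)S 3/3 ✓
(0,5)S 1/1 ✓
(1,0)S 4/4 ✓
(1,1)S 5/5 ✓
(1,2)S 4/4 ✓
(1,3)S 3/3 ✓
(1,4)S 3/4 ✓
(2,0)S 4/4 ✓
(2,1)S 6/6 ✓
(2,5)N 0/1 ✗
(3,0)S 3/4 ✓
(3,2)S 2/4 ✗
(4,0)N 0/4 ✗
(4,1)S 4/6 ✓
(4,2)N 2/5 ✗
(4,3)N 4/5 ✓
(4,4)N 4/5 ✓
(4,5)N 2/3 ✓
(5,0)S 3/4 ✓
(5,1)S 3/6 ✗
(5,3)N 6/6 ✓
(5,4)N 5/7 ✓
(5,5)S 1/4 ✗
(6,0)S 2/2 ✓
(6,2)N 2/3 ✓
(6,3)N 3/3 ✓
(6,5)S 1/2 ✗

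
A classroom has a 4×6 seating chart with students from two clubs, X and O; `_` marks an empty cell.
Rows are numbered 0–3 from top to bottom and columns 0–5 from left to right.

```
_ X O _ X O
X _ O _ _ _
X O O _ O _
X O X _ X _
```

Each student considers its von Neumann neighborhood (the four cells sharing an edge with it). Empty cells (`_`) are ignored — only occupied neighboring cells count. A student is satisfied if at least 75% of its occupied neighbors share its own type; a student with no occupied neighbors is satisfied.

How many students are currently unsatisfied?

(0,1)X 0/1 not
(0,2)O 1/2 not
(0,4)X 0/1 not
(0,5)O 0/1 not
(1,0)X 1/1 satisfied
(1,2)O 2/2 satisfied
(2,0)X 2/3 not
(2,1)O 2/3 not
(2,2)O 2/3 not
(2,4)O 0/1 not
(3,0)X 1/2 not
(3,1)O 1/3 not
(3,2)X 0/2 not
(3,4)X 0/1 not
Unsatisfied: (0,1), (0,2), (0,4), (0,5), (2,0), (2,1), (2,2), (2,4), (3,0), (3,1), (3,2), (3,4) — 12 in total.

12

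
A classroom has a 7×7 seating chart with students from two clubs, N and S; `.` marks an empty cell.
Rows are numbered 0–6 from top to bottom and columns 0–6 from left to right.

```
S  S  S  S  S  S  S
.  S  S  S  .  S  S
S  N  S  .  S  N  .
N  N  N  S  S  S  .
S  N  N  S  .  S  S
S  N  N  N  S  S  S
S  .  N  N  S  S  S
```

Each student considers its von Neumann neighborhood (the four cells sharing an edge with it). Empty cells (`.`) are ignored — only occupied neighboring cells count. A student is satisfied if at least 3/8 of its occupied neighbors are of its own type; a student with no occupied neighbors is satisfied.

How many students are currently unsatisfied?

7

(0,0)S 1/1 satisfied
(0,1)S 3/3 satisfied
(0,2)S 3/3 satisfied
(0,3)S 3/3 satisfied
(0,4)S 2/2 satisfied
(0,5)S 3/3 satisfied
(0,6)S 2/2 satisfied
(1,1)S 2/3 satisfied
(1,2)S 4/4 satisfied
(1,3)S 2/2 satisfied
(1,5)S 2/3 satisfied
(1,6)S 2/2 satisfied
(2,0)S 0/2 not
(2,1)N 1/4 not
(2,2)S 1/3 not
(2,4)S 1/2 satisfied
(2,5)N 0/3 not
(3,0)N 1/3 not
(3,1)N 4/4 satisfied
(3,2)N 2/4 satisfied
(3,3)S 2/3 satisfied
(3,4)S 3/3 satisfied
(3,5)S 2/3 satisfied
(4,0)S 1/3 not
(4,1)N 3/4 satisfied
(4,2)N 3/4 satisfied
(4,3)S 1/3 not
(4,5)S 3/3 satisfied
(4,6)S 2/2 satisfied
(5,0)S 2/3 satisfied
(5,1)N 2/3 satisfied
(5,2)N 4/4 satisfied
(5,3)N 2/4 satisfied
(5,4)S 2/3 satisfied
(5,5)S 4/4 satisfied
(5,6)S 3/3 satisfied
(6,0)S 1/1 satisfied
(6,2)N 2/2 satisfied
(6,3)N 2/3 satisfied
(6,4)S 2/3 satisfied
(6,5)S 3/3 satisfied
(6,6)S 2/2 satisfied
Unsatisfied: (2,0), (2,1), (2,2), (2,5), (3,0), (4,0), (4,3) — 7 in total.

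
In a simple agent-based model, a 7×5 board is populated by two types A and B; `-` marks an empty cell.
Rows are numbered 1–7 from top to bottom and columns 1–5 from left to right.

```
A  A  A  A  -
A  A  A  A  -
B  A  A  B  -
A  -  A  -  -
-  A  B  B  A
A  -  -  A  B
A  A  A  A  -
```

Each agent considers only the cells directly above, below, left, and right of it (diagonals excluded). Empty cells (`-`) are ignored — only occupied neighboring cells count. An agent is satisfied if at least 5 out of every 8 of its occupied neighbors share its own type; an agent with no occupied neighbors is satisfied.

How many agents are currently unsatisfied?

10

Row 1: (1,1)A 2/2 ✓ · (1,2)A 3/3 ✓ · (1,3)A 3/3 ✓ · (1,4)A 2/2 ✓
Row 2: (2,1)A 2/3 ✓ · (2,2)A 4/4 ✓ · (2,3)A 4/4 ✓ · (2,4)A 2/3 ✓
Row 3: (3,1)B 0/3 ✗ · (3,2)A 2/3 ✓ · (3,3)A 3/4 ✓ · (3,4)B 0/2 ✗
Row 4: (4,1)A 0/1 ✗ · (4,3)A 1/2 ✗
Row 5: (5,2)A 0/1 ✗ · (5,3)B 1/3 ✗ · (5,4)B 1/3 ✗ · (5,5)A 0/2 ✗
Row 6: (6,1)A 1/1 ✓ · (6,4)A 1/3 ✗ · (6,5)B 0/2 ✗
Row 7: (7,1)A 2/2 ✓ · (7,2)A 2/2 ✓ · (7,3)A 2/2 ✓ · (7,4)A 2/2 ✓
Unsatisfied: (3,1), (3,4), (4,1), (4,3), (5,2), (5,3), (5,4), (5,5), (6,4), (6,5) — 10 in total.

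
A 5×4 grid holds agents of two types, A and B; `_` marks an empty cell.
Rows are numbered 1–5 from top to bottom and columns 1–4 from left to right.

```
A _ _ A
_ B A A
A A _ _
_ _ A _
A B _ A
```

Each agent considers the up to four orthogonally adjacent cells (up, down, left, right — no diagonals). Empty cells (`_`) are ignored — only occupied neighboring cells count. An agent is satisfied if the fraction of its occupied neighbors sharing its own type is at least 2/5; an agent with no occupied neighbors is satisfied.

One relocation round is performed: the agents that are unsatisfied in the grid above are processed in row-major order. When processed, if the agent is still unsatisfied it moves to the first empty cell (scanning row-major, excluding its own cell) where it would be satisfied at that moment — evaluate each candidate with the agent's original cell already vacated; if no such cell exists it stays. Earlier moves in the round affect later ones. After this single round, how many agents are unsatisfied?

Initially unsatisfied (in order): (2,2), (5,1), (5,2).
  (2,2): no empty cell satisfies it; stays.
  (5,1) → (1,2).
  (5,2): now satisfied by earlier moves; stays.
Resulting grid:
A A _ A
_ B A A
A A _ _
_ _ A _
_ B _ A
Unsatisfied now: (2,2).

1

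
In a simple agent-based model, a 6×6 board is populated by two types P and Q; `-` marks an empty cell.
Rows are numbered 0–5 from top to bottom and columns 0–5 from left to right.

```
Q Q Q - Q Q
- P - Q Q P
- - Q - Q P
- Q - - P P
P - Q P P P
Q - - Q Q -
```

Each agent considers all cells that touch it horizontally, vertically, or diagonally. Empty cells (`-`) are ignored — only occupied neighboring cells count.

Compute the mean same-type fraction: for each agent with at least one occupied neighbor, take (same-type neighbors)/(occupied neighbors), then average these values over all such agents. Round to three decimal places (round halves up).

0.533

Row 0: (0,0)Q 1/2 · (0,1)Q 2/3 · (0,2)Q 2/3 · (0,4)Q 3/4 · (0,5)Q 2/3
Row 1: (1,1)P 0/4 · (1,3)Q 5/5 · (1,4)Q 4/6 · (1,5)P 1/5
Row 2: (2,2)Q 2/3 · (2,4)Q 2/6 · (2,5)P 3/5
Row 3: (3,1)Q 2/3 · (3,4)P 5/6 · (3,5)P 4/5
Row 4: (4,0)P 0/2 · (4,2)Q 2/3 · (4,3)P 2/5 · (4,4)P 4/6 · (4,5)P 3/4
Row 5: (5,0)Q 0/1 · (5,3)Q 2/4 · (5,4)Q 1/4
Sum over 23 agents: 1/2 + 2/3 + 2/3 + 3/4 + 2/3 + 0/4 + 5/5 + 4/6 + 1/5 + 2/3 + 2/6 + 3/5 + 2/3 + 5/6 + 4/5 + 0/2 + 2/3 + 2/5 + 4/6 + 3/4 + 0/1 + 2/4 + 1/4 = 49/4; mean = 49/4 ÷ 23 = 49/92 = 0.532608… → 0.533.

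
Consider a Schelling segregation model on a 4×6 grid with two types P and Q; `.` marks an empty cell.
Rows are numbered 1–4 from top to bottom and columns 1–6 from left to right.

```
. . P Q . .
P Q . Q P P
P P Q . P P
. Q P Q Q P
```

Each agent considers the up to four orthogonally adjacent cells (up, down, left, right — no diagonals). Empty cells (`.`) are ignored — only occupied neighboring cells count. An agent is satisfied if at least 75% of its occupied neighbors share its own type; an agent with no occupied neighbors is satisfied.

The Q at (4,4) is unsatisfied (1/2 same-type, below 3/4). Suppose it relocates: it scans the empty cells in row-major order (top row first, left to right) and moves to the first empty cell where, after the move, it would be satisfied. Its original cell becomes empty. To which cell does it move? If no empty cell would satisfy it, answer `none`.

Vacating (4,4). Empty cells in order:
  (1,1): 0/1 same-type → still unsatisfied.
  (1,2): 1/2 same-type → still unsatisfied.
  (1,5): 1/2 same-type → still unsatisfied.
  (1,6): 0/1 same-type → still unsatisfied.
  (2,3): 3/4 same-type → satisfied — stop here.

(2,3)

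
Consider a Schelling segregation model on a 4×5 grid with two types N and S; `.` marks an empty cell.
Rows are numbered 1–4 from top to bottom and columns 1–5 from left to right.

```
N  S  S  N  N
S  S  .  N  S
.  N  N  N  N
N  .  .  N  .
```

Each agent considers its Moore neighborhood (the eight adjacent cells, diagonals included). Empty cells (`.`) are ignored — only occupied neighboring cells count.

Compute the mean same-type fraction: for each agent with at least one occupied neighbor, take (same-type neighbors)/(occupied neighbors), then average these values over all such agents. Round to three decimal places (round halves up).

0.599

Row 1: (1,1)N 0/3 · (1,2)S 3/4 · (1,3)S 2/4 · (1,4)N 2/4 · (1,5)N 2/3
Row 2: (2,1)S 2/4 · (2,2)S 3/6 · (2,4)N 5/7 · (2,5)S 0/5
Row 3: (3,2)N 2/4 · (3,3)N 4/5 · (3,4)N 4/5 · (3,5)N 3/4
Row 4: (4,1)N 1/1 · (4,4)N 3/3
Sum over 15 agents: 0/3 + 3/4 + 2/4 + 2/4 + 2/3 + 2/4 + 3/6 + 5/7 + 0/5 + 2/4 + 4/5 + 4/5 + 3/4 + 1/1 + 3/3 = 943/105; mean = 943/105 ÷ 15 = 943/1575 = 0.598730… → 0.599.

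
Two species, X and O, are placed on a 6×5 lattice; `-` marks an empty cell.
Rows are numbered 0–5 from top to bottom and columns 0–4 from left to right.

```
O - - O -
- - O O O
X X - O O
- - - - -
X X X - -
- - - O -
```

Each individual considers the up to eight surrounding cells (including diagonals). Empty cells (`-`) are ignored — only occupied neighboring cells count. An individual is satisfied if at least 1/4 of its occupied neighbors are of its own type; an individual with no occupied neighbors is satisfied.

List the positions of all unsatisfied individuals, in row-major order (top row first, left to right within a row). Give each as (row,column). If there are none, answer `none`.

(5,3)

(0,0)O 0/0 ok
(0,3)O 3/3 ok
(1,2)O 3/4 ok
(1,3)O 5/5 ok
(1,4)O 4/4 ok
(2,0)X 1/1 ok
(2,1)X 1/2 ok
(2,3)O 4/4 ok
(2,4)O 3/3 ok
(4,0)X 1/1 ok
(4,1)X 2/2 ok
(4,2)X 1/2 ok
(5,3)O 0/1 unhappy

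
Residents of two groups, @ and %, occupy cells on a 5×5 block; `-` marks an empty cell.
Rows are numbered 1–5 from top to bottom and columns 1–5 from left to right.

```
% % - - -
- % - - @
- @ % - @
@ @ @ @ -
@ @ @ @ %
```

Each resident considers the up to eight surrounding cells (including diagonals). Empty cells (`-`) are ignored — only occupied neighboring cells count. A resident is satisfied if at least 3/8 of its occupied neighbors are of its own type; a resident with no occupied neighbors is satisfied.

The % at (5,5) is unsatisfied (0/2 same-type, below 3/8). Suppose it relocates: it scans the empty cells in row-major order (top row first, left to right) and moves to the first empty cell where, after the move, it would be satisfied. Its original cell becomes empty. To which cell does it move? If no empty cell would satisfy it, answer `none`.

Vacating (5,5). Empty cells in order:
  (1,3): 2/2 same-type → satisfied — stop here.

(1,3)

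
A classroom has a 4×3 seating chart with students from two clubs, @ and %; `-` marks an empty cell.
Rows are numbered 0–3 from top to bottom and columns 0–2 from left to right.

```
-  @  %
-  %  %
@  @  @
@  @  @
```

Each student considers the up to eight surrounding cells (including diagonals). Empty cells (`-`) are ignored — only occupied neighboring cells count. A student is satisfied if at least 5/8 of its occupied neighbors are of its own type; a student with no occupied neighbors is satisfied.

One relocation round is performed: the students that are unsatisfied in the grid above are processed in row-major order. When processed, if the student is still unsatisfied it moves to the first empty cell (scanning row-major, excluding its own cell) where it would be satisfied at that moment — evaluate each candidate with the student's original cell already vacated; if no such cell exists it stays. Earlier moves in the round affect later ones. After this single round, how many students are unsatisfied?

1

Initially unsatisfied (in order): (0,1), (1,1), (1,2), (2,2).
  (0,1) → (1,0).
  (1,1) → (0,1).
  (1,2): no empty cell satisfies it; stays.
  (2,2): now satisfied by earlier moves; stays.
Resulting grid:
- % %
@ - %
@ @ @
@ @ @
Unsatisfied now: (1,2).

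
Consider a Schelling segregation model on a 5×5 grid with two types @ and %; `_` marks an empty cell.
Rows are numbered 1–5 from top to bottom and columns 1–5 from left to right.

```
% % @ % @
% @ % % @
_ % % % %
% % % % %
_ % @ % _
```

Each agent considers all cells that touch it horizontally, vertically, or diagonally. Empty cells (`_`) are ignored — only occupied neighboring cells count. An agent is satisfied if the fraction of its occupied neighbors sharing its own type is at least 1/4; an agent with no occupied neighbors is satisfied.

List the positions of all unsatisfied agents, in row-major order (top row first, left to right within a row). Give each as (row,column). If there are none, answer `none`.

Row 1: (1,1)% 2/3 ✓ · (1,2)% 3/5 ✓ · (1,3)@ 1/5 ✗ · (1,4)% 2/5 ✓ · (1,5)@ 1/3 ✓
Row 2: (2,1)% 3/4 ✓ · (2,2)@ 1/7 ✗ · (2,3)% 6/8 ✓ · (2,4)% 5/8 ✓ · (2,5)@ 1/5 ✗
Row 3: (3,2)% 6/7 ✓ · (3,3)% 7/8 ✓ · (3,4)% 7/8 ✓ · (3,5)% 4/5 ✓
Row 4: (4,1)% 3/3 ✓ · (4,2)% 5/6 ✓ · (4,3)% 7/8 ✓ · (4,4)% 6/7 ✓ · (4,5)% 4/4 ✓
Row 5: (5,2)% 3/4 ✓ · (5,3)@ 0/5 ✗ · (5,4)% 3/4 ✓

(1,3), (2,2), (2,5), (5,3)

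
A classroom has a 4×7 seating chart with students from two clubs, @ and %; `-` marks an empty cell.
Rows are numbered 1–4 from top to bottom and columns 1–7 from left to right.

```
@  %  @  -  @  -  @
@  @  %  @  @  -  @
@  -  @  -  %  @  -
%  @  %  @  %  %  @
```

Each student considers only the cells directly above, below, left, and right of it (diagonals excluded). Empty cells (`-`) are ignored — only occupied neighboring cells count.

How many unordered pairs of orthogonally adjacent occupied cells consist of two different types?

Scan each occupied cell's neighbors to the right and below so each pair is counted once.
From row 1: 4 unlike of 7 pairs (running 4/7).
From row 2: 4 unlike of 7 pairs (running 8/14).
From row 3: 4 unlike of 5 pairs (running 12/19).
From row 4: 5 unlike of 6 pairs (running 17/25).
Total adjacent occupied pairs: 25; unlike-type pairs: 17.

17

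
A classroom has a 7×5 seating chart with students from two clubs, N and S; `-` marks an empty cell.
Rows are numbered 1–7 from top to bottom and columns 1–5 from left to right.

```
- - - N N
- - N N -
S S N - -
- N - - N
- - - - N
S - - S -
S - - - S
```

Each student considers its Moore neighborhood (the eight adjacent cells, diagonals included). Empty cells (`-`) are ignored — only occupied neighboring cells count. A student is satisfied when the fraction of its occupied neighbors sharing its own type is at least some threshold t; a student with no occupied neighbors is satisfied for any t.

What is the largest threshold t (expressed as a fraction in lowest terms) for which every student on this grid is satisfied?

Row 1: (1,4)N 3/3 · (1,5)N 2/2
Row 2: (2,3)N 3/4 · (2,4)N 4/4
Row 3: (3,1)S 1/2 · (3,2)S 1/4 · (3,3)N 3/4
Row 4: (4,2)N 1/3 · (4,5)N 1/1
Row 5: (5,5)N 1/2
Row 6: (6,1)S 1/1 · (6,4)S 1/2
Row 7: (7,1)S 1/1 · (7,5)S 1/1
The smallest same-type fraction is 1/4 at (3,2), which reduces to 1/4. Any threshold above that leaves this student unsatisfied.

1/4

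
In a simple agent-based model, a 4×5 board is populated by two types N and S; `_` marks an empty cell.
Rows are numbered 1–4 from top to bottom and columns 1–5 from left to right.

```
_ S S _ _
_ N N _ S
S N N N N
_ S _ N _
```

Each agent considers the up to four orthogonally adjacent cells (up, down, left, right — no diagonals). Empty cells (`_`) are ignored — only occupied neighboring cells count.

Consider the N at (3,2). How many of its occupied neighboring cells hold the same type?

Occupied neighbors of (3,2): (2,2)=N, (4,2)=S, (3,1)=S, (3,3)=N.
Same type (N): 2 of 4.

2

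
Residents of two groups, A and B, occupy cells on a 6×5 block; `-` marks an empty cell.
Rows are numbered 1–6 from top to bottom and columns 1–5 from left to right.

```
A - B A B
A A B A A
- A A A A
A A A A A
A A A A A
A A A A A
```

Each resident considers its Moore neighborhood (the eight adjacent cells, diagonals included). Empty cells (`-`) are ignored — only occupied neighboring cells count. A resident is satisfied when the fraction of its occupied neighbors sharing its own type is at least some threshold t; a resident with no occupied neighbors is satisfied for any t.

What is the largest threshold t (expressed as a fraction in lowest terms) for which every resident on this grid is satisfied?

Row 1: (1,1)A 2/2 · (1,3)B 1/4 · (1,4)A 2/5 · (1,5)B 0/3
Row 2: (2,1)A 3/3 · (2,2)A 4/6 · (2,3)B 1/7 · (2,4)A 5/8 · (2,5)A 4/5
Row 3: (3,2)A 6/7 · (3,3)A 7/8 · (3,4)A 7/8 · (3,5)A 5/5
Row 4: (4,1)A 4/4 · (4,2)A 7/7 · (4,3)A 8/8 · (4,4)A 8/8 · (4,5)A 5/5
Row 5: (5,1)A 5/5 · (5,2)A 8/8 · (5,3)A 8/8 · (5,4)A 8/8 · (5,5)A 5/5
Row 6: (6,1)A 3/3 · (6,2)A 5/5 · (6,3)A 5/5 · (6,4)A 5/5 · (6,5)A 3/3
The smallest same-type fraction is 0/3 at (1,5), which reduces to 0/1. Any threshold above that leaves this resident unsatisfied.

0/1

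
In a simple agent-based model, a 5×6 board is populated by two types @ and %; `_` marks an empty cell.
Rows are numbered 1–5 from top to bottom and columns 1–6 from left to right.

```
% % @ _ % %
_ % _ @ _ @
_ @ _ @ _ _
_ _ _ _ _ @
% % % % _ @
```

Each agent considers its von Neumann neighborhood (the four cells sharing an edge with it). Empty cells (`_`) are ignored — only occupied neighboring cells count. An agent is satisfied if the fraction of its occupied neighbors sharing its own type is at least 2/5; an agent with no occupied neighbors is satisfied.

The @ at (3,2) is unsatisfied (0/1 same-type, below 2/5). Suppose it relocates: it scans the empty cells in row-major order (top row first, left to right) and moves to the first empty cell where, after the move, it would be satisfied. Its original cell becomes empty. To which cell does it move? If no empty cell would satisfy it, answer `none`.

(1,4)

Vacating (3,2). Empty cells in order:
  (1,4): 2/3 same-type → satisfied — stop here.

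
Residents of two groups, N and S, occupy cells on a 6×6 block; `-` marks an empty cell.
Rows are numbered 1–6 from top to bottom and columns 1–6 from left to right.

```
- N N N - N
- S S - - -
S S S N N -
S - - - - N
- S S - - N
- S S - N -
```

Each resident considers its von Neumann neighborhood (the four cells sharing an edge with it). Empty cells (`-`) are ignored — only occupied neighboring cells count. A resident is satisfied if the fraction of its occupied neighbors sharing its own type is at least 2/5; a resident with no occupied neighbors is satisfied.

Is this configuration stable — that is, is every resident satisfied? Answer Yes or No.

(1,2)N 1/2 ok
(1,3)N 2/3 ok
(1,4)N 1/1 ok
(1,6)N 0/0 ok
(2,2)S 2/3 ok
(2,3)S 2/3 ok
(3,1)S 2/2 ok
(3,2)S 3/3 ok
(3,3)S 2/3 ok
(3,4)N 1/2 ok
(3,5)N 1/1 ok
(4,1)S 1/1 ok
(4,6)N 1/1 ok
(5,2)S 2/2 ok
(5,3)S 2/2 ok
(5,6)N 1/1 ok
(6,2)S 2/2 ok
(6,3)S 2/2 ok
(6,5)N 0/0 ok
All meet the threshold, so the configuration is stable.

Yes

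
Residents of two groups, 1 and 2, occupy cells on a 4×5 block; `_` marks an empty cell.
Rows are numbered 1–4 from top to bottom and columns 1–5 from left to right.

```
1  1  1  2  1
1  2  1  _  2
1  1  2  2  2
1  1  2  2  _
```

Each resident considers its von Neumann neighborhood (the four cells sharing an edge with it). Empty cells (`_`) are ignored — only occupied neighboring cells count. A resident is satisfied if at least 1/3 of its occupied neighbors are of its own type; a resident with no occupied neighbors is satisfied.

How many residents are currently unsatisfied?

3

Row 1: (1,1)1 2/2 ✓ · (1,2)1 2/3 ✓ · (1,3)1 2/3 ✓ · (1,4)2 0/2 ✗ · (1,5)1 0/2 ✗
Row 2: (2,1)1 2/3 ✓ · (2,2)2 0/4 ✗ · (2,3)1 1/3 ✓ · (2,5)2 1/2 ✓
Row 3: (3,1)1 3/3 ✓ · (3,2)1 2/4 ✓ · (3,3)2 2/4 ✓ · (3,4)2 3/3 ✓ · (3,5)2 2/2 ✓
Row 4: (4,1)1 2/2 ✓ · (4,2)1 2/3 ✓ · (4,3)2 2/3 ✓ · (4,4)2 2/2 ✓
Unsatisfied: (1,4), (1,5), (2,2) — 3 in total.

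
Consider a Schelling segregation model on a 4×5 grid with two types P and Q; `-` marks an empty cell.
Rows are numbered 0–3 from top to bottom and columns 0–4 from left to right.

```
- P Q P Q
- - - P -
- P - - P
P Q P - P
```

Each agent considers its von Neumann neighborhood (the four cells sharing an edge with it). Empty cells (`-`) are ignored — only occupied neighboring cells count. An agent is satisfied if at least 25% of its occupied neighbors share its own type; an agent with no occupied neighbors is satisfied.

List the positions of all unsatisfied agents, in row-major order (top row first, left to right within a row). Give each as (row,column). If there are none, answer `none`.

Row 0: (0,1)P 0/1 not · (0,2)Q 0/2 not · (0,3)P 1/3 satisfied · (0,4)Q 0/1 not
Row 1: (1,3)P 1/1 satisfied
Row 2: (2,1)P 0/1 not · (2,4)P 1/1 satisfied
Row 3: (3,0)P 0/1 not · (3,1)Q 0/3 not · (3,2)P 0/1 not · (3,4)P 1/1 satisfied

(0,1), (0,2), (0,4), (2,1), (3,0), (3,1), (3,2)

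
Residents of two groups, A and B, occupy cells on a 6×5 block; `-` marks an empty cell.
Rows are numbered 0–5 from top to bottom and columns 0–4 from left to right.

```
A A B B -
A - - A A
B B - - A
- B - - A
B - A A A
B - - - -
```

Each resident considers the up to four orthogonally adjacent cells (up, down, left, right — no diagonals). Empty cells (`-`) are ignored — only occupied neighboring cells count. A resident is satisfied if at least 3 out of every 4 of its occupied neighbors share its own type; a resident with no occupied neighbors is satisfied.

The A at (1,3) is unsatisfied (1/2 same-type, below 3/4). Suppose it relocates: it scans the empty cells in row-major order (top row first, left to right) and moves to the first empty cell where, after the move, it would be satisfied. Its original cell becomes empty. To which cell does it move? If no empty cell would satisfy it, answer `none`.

(2,3)

Vacating (1,3). Empty cells in order:
  (0,4): 1/2 same-type → still unsatisfied.
  (1,1): 2/3 same-type → still unsatisfied.
  (1,2): 0/1 same-type → still unsatisfied.
  (2,2): 0/1 same-type → still unsatisfied.
  (2,3): 1/1 same-type → satisfied — stop here.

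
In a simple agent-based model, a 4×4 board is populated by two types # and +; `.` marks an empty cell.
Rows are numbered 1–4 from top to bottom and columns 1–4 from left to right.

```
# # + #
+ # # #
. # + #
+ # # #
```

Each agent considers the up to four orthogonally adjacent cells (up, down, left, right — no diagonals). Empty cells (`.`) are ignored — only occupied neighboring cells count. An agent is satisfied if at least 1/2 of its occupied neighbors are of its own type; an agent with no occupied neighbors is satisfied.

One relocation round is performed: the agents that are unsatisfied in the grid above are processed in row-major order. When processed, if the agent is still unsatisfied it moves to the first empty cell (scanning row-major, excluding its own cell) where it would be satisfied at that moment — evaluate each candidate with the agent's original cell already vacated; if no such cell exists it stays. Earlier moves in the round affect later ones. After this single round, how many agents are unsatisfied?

2

Initially unsatisfied (in order): (1,3), (2,1), (3,3), (4,1).
  (1,3) → (3,1).
  (2,1): no empty cell satisfies it; stays.
  (3,3): no empty cell satisfies it; stays.
  (4,1): now satisfied by earlier moves; stays.
Resulting grid:
# # . #
+ # # #
+ # + #
+ # # #
Unsatisfied now: (2,1), (3,3).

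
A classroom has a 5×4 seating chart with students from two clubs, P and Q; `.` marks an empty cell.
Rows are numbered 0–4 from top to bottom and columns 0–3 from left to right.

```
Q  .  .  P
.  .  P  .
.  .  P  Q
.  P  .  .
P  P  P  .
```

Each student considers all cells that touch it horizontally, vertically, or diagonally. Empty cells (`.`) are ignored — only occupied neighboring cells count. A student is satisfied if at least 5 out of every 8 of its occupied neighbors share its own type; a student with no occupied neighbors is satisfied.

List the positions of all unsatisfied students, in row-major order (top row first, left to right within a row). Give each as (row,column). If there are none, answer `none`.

Row 0: (0,0)Q 0/0 satisfied · (0,3)P 1/1 satisfied
Row 1: (1,2)P 2/3 satisfied
Row 2: (2,2)P 2/3 satisfied · (2,3)Q 0/2 not
Row 3: (3,1)P 4/4 satisfied
Row 4: (4,0)P 2/2 satisfied · (4,1)P 3/3 satisfied · (4,2)P 2/2 satisfied

(2,3)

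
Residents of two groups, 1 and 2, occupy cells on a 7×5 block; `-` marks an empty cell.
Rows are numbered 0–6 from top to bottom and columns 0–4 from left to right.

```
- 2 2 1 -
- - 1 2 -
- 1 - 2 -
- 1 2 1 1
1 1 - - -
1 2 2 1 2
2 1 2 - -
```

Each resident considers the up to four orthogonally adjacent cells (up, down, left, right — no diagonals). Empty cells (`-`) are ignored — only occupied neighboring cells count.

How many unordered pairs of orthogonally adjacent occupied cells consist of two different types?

15

Scan each occupied cell's neighbors to the right and below so each pair is counted once.
Row 0: 2(0,1)–2(0,2)= 2(0,2)–1(0,3)≠ 2(0,2)–1(1,2)≠ 1(0,3)–2(1,3)≠  → 3/4 unlike.
Row 1: 1(1,2)–2(1,3)≠ 2(1,3)–2(2,3)=  → 1/2 unlike.
Row 2: 1(2,1)–1(3,1)= 2(2,3)–1(3,3)≠  → 1/2 unlike.
Row 3: 1(3,1)–2(3,2)≠ 1(3,1)–1(4,1)= 2(3,2)–1(3,3)≠ 1(3,3)–1(3,4)=  → 2/4 unlike.
Row 4: 1(4,0)–1(4,1)= 1(4,0)–1(5,0)= 1(4,1)–2(5,1)≠  → 1/3 unlike.
Row 5: 1(5,0)–2(5,1)≠ 1(5,0)–2(6,0)≠ 2(5,1)–2(5,2)= 2(5,1)–1(6,1)≠ 2(5,2)–1(5,3)≠ 2(5,2)–2(6,2)= 1(5,3)–2(5,4)≠  → 5/7 unlike.
Row 6: 2(6,0)–1(6,1)≠ 1(6,1)–2(6,2)≠  → 2/2 unlike.
Total adjacent occupied pairs: 24; unlike-type pairs: 15.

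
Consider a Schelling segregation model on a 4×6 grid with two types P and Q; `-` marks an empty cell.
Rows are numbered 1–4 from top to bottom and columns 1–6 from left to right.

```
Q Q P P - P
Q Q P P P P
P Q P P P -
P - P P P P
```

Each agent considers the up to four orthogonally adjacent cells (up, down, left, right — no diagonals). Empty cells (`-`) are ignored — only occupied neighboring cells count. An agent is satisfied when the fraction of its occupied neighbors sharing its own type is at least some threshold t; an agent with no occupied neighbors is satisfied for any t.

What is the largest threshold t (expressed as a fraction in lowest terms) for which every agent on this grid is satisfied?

Row 1: (1,1)Q 2/2 · (1,2)Q 2/3 · (1,3)P 2/3 · (1,4)P 2/2 · (1,6)P 1/1
Row 2: (2,1)Q 2/3 · (2,2)Q 3/4 · (2,3)P 3/4 · (2,4)P 4/4 · (2,5)P 3/3 · (2,6)P 2/2
Row 3: (3,1)P 1/3 · (3,2)Q 1/3 · (3,3)P 3/4 · (3,4)P 4/4 · (3,5)P 3/3
Row 4: (4,1)P 1/1 · (4,3)P 2/2 · (4,4)P 3/3 · (4,5)P 3/3 · (4,6)P 1/1
The smallest same-type fraction is 1/3 at (3,1), which reduces to 1/3. Any threshold above that leaves this agent unsatisfied.

1/3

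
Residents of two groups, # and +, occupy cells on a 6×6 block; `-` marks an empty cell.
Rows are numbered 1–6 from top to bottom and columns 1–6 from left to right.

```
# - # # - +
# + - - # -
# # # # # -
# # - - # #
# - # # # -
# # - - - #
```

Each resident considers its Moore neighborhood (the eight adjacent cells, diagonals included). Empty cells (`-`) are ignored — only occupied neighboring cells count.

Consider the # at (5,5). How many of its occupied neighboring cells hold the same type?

Occupied neighbors of (5,5): (4,5)=#, (4,6)=#, (5,4)=#, (6,6)=#.
Same type (#): 4 of 4.

4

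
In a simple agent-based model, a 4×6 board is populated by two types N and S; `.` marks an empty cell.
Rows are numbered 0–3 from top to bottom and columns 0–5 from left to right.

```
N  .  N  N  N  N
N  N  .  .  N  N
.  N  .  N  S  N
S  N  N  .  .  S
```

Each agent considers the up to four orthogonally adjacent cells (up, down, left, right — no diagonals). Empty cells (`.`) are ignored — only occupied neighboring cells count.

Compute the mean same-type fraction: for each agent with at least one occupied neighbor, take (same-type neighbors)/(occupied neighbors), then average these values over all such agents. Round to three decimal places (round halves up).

Row 0: (0,0)N 1/1 · (0,2)N 1/1 · (0,3)N 2/2 · (0,4)N 3/3 · (0,5)N 2/2
Row 1: (1,0)N 2/2 · (1,1)N 2/2 · (1,4)N 2/3 · (1,5)N 3/3
Row 2: (2,1)N 2/2 · (2,3)N 0/1 · (2,4)S 0/3 · (2,5)N 1/3
Row 3: (3,0)S 0/1 · (3,1)N 2/3 · (3,2)N 1/1 · (3,5)S 0/1
Sum over 17 agents: 1/1 + 1/1 + 2/2 + 3/3 + 2/2 + 2/2 + 2/2 + 2/3 + 3/3 + 2/2 + 0/1 + 0/3 + 1/3 + 0/1 + 2/3 + 1/1 + 0/1 = 35/3; mean = 35/3 ÷ 17 = 35/51 = 0.686274… → 0.686.

0.686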